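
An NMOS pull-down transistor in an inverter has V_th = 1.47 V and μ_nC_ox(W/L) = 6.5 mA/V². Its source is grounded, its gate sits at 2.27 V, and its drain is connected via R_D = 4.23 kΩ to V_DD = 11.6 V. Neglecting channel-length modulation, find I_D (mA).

V_GS = V_G = 2.27 V, so V_ov = 2.27 − 1.47 = 0.8 V.
Assume saturation: I_D = ½ k_n V_ov² = 0.5 × 6.5 × 0.8² = 2.08 mA, giving V_DS = V_DD − I_D R_D = 11.6 − 2.08 × 4.23 = 2.8 V.
V_DS = 2.8 V ≥ V_ov = 0.8 V, confirming saturation.

I_D = 2.08 mA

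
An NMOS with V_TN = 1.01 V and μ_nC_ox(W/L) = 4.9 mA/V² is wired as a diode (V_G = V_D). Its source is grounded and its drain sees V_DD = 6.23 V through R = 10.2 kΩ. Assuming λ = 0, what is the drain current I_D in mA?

With gate tied to drain, V_GS = V_DS ≥ V_GS − V_TN, so the device is in saturation.
KCL at the drain: ½ k_n (V_GS − V_TN)² = (V_DD − V_GS)/R.
Let x = V_GS − 1.01. Then 25 x² + x − 5.22 = 0, giving x = 0.437 V (positive root), so V_GS = 1.45 V.
I_D = (V_DD − V_GS)/R = (6.23 − 1.45) / 10.2 = 0.469 mA.

I_D = 0.469 mA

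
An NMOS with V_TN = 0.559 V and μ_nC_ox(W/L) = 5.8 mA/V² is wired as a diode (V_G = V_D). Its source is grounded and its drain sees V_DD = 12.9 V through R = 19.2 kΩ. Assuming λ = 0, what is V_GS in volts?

V_GS = 1.02 V

With gate tied to drain, V_GS = V_DS ≥ V_GS − V_TN, so the device is in saturation.
KCL at the drain: ½ k_n (V_GS − V_TN)² = (V_DD − V_GS)/R.
Let x = V_GS − 0.559. Then 55.7 x² + x − 12.34 = 0, giving x = 0.462 V (positive root), so V_GS = 1.02 V.
I_D = (V_DD − V_GS)/R = (12.9 − 1.02) / 19.2 = 0.619 mA.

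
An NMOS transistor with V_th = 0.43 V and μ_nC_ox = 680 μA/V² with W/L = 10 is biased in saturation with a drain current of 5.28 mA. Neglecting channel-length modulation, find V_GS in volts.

V_GS = 1.68 V

k_n = μ_nC_ox · (W/L) = 6.8 mA/V².
In saturation I_D = ½ k_n (V_GS − V_th)², so V_GS − V_th = √(2 I_D / k_n) = √(2 × 5.28 / 6.8) = 1.25 V.
V_GS = 0.43 + 1.25 = 1.68 V.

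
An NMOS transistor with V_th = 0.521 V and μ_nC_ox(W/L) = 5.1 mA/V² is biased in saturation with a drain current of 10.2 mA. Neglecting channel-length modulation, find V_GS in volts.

In saturation I_D = ½ k_n (V_GS − V_th)², so V_GS − V_th = √(2 I_D / k_n) = √(2 × 10.2 / 5.1) = 2 V.
V_GS = 0.521 + 2 = 2.52 V.

V_GS = 2.52 V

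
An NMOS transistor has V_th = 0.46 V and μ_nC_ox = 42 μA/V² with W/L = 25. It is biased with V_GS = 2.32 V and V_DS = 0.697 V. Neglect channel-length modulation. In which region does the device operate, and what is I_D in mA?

k_n = μ_nC_ox · (W/L) = 1.05 mA/V².
V_ov = V_GS − V_th = 2.32 − 0.46 = 1.86 V.
Since V_DS = 0.697 V < V_ov = 1.86 V, the device is in the triode region.
I_D = k_n [V_ov · V_DS − ½ V_DS²] = 1.05 × [1.86 × 0.697 − 0.5 × 0.697²] = 1.11 mA.

Triode; I_D = 1.11 mA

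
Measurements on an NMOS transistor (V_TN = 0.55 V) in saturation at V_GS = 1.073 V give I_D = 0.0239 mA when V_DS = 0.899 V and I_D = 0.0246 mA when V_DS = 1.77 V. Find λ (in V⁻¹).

λ = 0.0347 V⁻¹

With V_GS fixed, I_D ∝ (1 + λ V_DS) in saturation, so I_D2/I_D1 = (1 + λ V_DS2)/(1 + λ V_DS1).
0.0246/0.0239 = 1.029 = (1 + 1.77 λ)/(1 + 0.899 λ).
Solving: λ (I_D1 V_DS2 − I_D2 V_DS1) = I_D2 − I_D1, so λ = (0.0246 − 0.0239) / (0.0239 × 1.77 − 0.0246 × 0.899) = 0.0007 / 0.0202 = 0.0347 V⁻¹.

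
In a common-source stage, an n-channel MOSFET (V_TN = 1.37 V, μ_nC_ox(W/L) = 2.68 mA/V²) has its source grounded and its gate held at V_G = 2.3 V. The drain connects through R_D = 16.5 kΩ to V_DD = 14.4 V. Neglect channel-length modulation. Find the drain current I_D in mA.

I_D = 0.846 mA

V_GS = V_G = 2.3 V, so V_ov = 2.3 − 1.37 = 0.93 V.
Assume saturation: I_D = ½ k_n V_ov² = 0.5 × 2.68 × 0.93² = 1.16 mA, giving V_DS = V_DD − I_D R_D = 14.4 − 1.16 × 16.5 = -4.72 V.
But -4.72 V < V_ov = 0.93 V, so the device is actually in triode.
In triode I_D = k_n[V_ov V_DS − ½ V_DS²] and I_D = (V_DD − V_DS)/R_D. Equating: 22.1 V_DS² − 42.12 V_DS + 14.4 = 0, giving V_DS = 0.446 V (the root below V_ov).
I_D = (14.4 − 0.446) / 16.5 = 0.846 mA.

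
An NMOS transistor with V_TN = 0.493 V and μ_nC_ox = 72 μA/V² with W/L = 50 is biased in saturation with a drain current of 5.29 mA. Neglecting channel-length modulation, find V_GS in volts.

k_n = μ_nC_ox · (W/L) = 3.6 mA/V².
In saturation I_D = ½ k_n (V_GS − V_TN)², so V_GS − V_TN = √(2 I_D / k_n) = √(2 × 5.29 / 3.6) = 1.71 V.
V_GS = 0.493 + 1.71 = 2.21 V.

V_GS = 2.21 V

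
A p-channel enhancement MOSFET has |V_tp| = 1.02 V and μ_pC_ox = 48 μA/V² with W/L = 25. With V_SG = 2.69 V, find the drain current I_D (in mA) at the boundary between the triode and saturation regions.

I_D = 1.67 mA

At the boundary V_SD = V_ov = V_SG − |V_tp| = 2.69 − 1.02 = 1.67 V.
k_p = μ_pC_ox · (W/L) = 1.2 mA/V².
I_D = ½ k_p V_ov² = 0.5 × 1.2 × 1.67² = 1.67 mA.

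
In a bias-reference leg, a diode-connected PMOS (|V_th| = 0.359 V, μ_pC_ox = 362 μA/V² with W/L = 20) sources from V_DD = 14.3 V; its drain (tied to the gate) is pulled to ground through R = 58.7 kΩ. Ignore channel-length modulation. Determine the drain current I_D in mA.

With gate tied to drain, V_SG = V_SD ≥ V_SG − |V_th|, so the device is in saturation.
k_p = μ_pC_ox · (W/L) = 7.24 mA/V².
KCL at the drain: ½ k_p (V_SG − |V_th|)² = (V_DD − V_SG)/R.
Let x = V_SG − 0.359. Then 212 x² + x − 13.94 = 0, giving x = 0.254 V (positive root), so V_SG = 0.613 V.
I_D = (V_DD − V_SG)/R = (14.3 − 0.613) / 58.7 = 0.233 mA.

I_D = 0.233 mA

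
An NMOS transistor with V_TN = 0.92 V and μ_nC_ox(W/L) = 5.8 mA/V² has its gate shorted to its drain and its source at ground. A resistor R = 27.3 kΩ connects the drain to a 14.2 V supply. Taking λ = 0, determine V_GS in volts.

V_GS = 1.32 V

With gate tied to drain, V_GS = V_DS ≥ V_GS − V_TN, so the device is in saturation.
KCL at the drain: ½ k_n (V_GS − V_TN)² = (V_DD − V_GS)/R.
Let x = V_GS − 0.92. Then 79.2 x² + x − 13.28 = 0, giving x = 0.403 V (positive root), so V_GS = 1.32 V.
I_D = (V_DD − V_GS)/R = (14.2 − 1.32) / 27.3 = 0.472 mA.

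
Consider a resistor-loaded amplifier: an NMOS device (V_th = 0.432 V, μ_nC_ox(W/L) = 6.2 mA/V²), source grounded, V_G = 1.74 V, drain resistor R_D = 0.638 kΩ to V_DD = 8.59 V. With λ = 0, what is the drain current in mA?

I_D = 5.30 mA

V_GS = V_G = 1.74 V, so V_ov = 1.74 − 0.432 = 1.31 V.
Assume saturation: I_D = ½ k_n V_ov² = 0.5 × 6.2 × 1.31² = 5.3 mA, giving V_DS = V_DD − I_D R_D = 8.59 − 5.3 × 0.638 = 5.21 V.
V_DS = 5.21 V ≥ V_ov = 1.31 V, confirming saturation.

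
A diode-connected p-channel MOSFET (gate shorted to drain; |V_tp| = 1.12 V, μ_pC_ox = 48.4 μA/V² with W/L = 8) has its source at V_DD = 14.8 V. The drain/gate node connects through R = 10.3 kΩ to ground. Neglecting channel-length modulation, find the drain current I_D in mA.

I_D = 1.10 mA

With gate tied to drain, V_SG = V_SD ≥ V_SG − |V_tp|, so the device is in saturation.
k_p = μ_pC_ox · (W/L) = 0.3872 mA/V².
KCL at the drain: ½ k_p (V_SG − |V_tp|)² = (V_DD − V_SG)/R.
Let x = V_SG − 1.12. Then 1.99 x² + x − 13.68 = 0, giving x = 2.38 V (positive root), so V_SG = 3.5 V.
I_D = (V_DD − V_SG)/R = (14.8 − 3.5) / 10.3 = 1.1 mA.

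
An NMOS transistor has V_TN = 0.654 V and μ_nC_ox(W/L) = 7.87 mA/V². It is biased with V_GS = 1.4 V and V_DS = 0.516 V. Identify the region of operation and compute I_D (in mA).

V_ov = V_GS − V_TN = 1.4 − 0.654 = 0.746 V.
Since V_DS = 0.516 V < V_ov = 0.746 V, the device is in the triode region.
I_D = k_n [V_ov · V_DS − ½ V_DS²] = 7.87 × [0.746 × 0.516 − 0.5 × 0.516²] = 1.98 mA.

Triode; I_D = 1.98 mA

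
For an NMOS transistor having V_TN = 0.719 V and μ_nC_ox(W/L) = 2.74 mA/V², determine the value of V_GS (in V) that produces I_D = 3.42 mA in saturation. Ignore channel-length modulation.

In saturation I_D = ½ k_n (V_GS − V_TN)², so V_GS − V_TN = √(2 I_D / k_n) = √(2 × 3.42 / 2.74) = 1.58 V.
V_GS = 0.719 + 1.58 = 2.3 V.

V_GS = 2.30 V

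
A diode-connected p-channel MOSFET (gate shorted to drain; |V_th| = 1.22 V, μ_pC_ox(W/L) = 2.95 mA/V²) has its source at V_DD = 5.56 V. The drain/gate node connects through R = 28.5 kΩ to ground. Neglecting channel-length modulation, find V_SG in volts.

V_SG = 1.53 V

With gate tied to drain, V_SG = V_SD ≥ V_SG − |V_th|, so the device is in saturation.
KCL at the drain: ½ k_p (V_SG − |V_th|)² = (V_DD − V_SG)/R.
Let x = V_SG − 1.22. Then 42 x² + x − 4.34 = 0, giving x = 0.31 V (positive root), so V_SG = 1.53 V.
I_D = (V_DD − V_SG)/R = (5.56 − 1.53) / 28.5 = 0.141 mA.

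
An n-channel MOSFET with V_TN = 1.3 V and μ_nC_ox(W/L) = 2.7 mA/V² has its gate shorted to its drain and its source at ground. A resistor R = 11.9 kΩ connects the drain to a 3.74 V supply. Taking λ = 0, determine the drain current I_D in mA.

With gate tied to drain, V_GS = V_DS ≥ V_GS − V_TN, so the device is in saturation.
KCL at the drain: ½ k_n (V_GS − V_TN)² = (V_DD − V_GS)/R.
Let x = V_GS − 1.3. Then 16.1 x² + x − 2.44 = 0, giving x = 0.36 V (positive root), so V_GS = 1.66 V.
I_D = (V_DD − V_GS)/R = (3.74 − 1.66) / 11.9 = 0.175 mA.

I_D = 0.175 mA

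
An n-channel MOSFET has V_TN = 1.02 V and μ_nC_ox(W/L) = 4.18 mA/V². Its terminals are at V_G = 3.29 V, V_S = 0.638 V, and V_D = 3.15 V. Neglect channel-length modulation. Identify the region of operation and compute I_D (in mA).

V_GS = V_G − V_S = 3.29 − 0.638 = 2.65 V; V_DS = V_D − V_S = 3.15 − 0.638 = 2.51 V.
V_ov = V_GS − V_TN = 2.65 − 1.02 = 1.63 V.
Since V_DS = 2.51 V ≥ V_ov = 1.63 V, the device is in saturation.
I_D = ½ k_n V_ov² = 0.5 × 4.18 × 1.63² = 5.57 mA.

Saturation; I_D = 5.57 mA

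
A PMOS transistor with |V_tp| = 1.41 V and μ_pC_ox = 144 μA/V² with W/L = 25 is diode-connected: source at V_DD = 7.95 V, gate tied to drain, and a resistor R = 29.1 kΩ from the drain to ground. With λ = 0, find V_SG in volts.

V_SG = 1.75 V

With gate tied to drain, V_SG = V_SD ≥ V_SG − |V_tp|, so the device is in saturation.
k_p = μ_pC_ox · (W/L) = 3.6 mA/V².
KCL at the drain: ½ k_p (V_SG − |V_tp|)² = (V_DD − V_SG)/R.
Let x = V_SG − 1.41. Then 52.4 x² + x − 6.54 = 0, giving x = 0.344 V (positive root), so V_SG = 1.75 V.
I_D = (V_DD − V_SG)/R = (7.95 − 1.75) / 29.1 = 0.213 mA.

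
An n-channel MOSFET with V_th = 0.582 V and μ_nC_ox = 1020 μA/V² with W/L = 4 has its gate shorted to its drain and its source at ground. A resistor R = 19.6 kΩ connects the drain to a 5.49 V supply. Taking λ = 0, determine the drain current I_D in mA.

With gate tied to drain, V_GS = V_DS ≥ V_GS − V_th, so the device is in saturation.
k_n = μ_nC_ox · (W/L) = 4.08 mA/V².
KCL at the drain: ½ k_n (V_GS − V_th)² = (V_DD − V_GS)/R.
Let x = V_GS − 0.582. Then 40 x² + x − 4.908 = 0, giving x = 0.338 V (positive root), so V_GS = 0.92 V.
I_D = (V_DD − V_GS)/R = (5.49 − 0.92) / 19.6 = 0.233 mA.

I_D = 0.233 mA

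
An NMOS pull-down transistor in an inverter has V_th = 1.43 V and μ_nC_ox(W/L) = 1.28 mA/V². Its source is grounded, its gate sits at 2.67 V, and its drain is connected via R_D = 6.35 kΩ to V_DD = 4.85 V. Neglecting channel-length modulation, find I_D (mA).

I_D = 0.677 mA

V_GS = V_G = 2.67 V, so V_ov = 2.67 − 1.43 = 1.24 V.
Assume saturation: I_D = ½ k_n V_ov² = 0.5 × 1.28 × 1.24² = 0.984 mA, giving V_DS = V_DD − I_D R_D = 4.85 − 0.984 × 6.35 = -1.4 V.
But -1.4 V < V_ov = 1.24 V, so the device is actually in triode.
In triode I_D = k_n[V_ov V_DS − ½ V_DS²] and I_D = (V_DD − V_DS)/R_D. Equating: 4.06 V_DS² − 11.08 V_DS + 4.85 = 0, giving V_DS = 0.548 V (the root below V_ov).
I_D = (4.85 − 0.548) / 6.35 = 0.677 mA.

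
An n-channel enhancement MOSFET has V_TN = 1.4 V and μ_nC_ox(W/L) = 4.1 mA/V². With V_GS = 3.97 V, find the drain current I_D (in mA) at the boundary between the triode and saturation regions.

At the boundary V_DS = V_ov = V_GS − V_TN = 3.97 − 1.4 = 2.57 V.
I_D = ½ k_n V_ov² = 0.5 × 4.1 × 2.57² = 13.5 mA.

I_D = 13.5 mA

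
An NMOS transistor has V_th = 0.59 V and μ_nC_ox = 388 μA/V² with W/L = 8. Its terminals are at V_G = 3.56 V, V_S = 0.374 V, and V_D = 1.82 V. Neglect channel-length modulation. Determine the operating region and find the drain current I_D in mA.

V_GS = V_G − V_S = 3.56 − 0.374 = 3.19 V; V_DS = V_D − V_S = 1.82 − 0.374 = 1.45 V.
k_n = μ_nC_ox · (W/L) = 3.104 mA/V².
V_ov = V_GS − V_th = 3.19 − 0.59 = 2.6 V.
Since V_DS = 1.45 V < V_ov = 2.6 V, the device is in the triode region.
I_D = k_n [V_ov · V_DS − ½ V_DS²] = 3.104 × [2.6 × 1.45 − 0.5 × 1.45²] = 8.41 mA.

Triode; I_D = 8.41 mA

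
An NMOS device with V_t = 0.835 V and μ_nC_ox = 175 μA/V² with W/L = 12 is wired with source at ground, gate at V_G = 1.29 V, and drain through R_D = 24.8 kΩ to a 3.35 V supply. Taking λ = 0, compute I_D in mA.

V_GS = V_G = 1.29 V, so V_ov = 1.29 − 0.835 = 0.455 V.
k_n = μ_nC_ox · (W/L) = 2.1 mA/V².
Assume saturation: I_D = ½ k_n V_ov² = 0.5 × 2.1 × 0.455² = 0.217 mA, giving V_DS = V_DD − I_D R_D = 3.35 − 0.217 × 24.8 = -2.04 V.
But -2.04 V < V_ov = 0.455 V, so the device is actually in triode.
In triode I_D = k_n[V_ov V_DS − ½ V_DS²] and I_D = (V_DD − V_DS)/R_D. Equating: 26 V_DS² − 24.7 V_DS + 3.35 = 0, giving V_DS = 0.164 V (the root below V_ov).
I_D = (3.35 − 0.164) / 24.8 = 0.128 mA.

I_D = 0.128 mA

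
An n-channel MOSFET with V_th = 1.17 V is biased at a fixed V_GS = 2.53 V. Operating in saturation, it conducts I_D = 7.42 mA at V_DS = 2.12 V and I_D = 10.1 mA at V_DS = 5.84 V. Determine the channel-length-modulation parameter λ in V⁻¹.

With V_GS fixed, I_D ∝ (1 + λ V_DS) in saturation, so I_D2/I_D1 = (1 + λ V_DS2)/(1 + λ V_DS1).
10.1/7.42 = 1.361 = (1 + 5.84 λ)/(1 + 2.12 λ).
Solving: λ (I_D1 V_DS2 − I_D2 V_DS1) = I_D2 − I_D1, so λ = (10.1 − 7.42) / (7.42 × 5.84 − 10.1 × 2.12) = 2.68 / 21.9 = 0.122 V⁻¹.

λ = 0.122 V⁻¹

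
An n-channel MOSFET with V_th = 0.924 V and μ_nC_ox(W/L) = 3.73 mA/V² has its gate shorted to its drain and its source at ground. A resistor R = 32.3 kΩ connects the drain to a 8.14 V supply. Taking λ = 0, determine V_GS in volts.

V_GS = 1.26 V

With gate tied to drain, V_GS = V_DS ≥ V_GS − V_th, so the device is in saturation.
KCL at the drain: ½ k_n (V_GS − V_th)² = (V_DD − V_GS)/R.
Let x = V_GS − 0.924. Then 60.2 x² + x − 7.216 = 0, giving x = 0.338 V (positive root), so V_GS = 1.26 V.
I_D = (V_DD − V_GS)/R = (8.14 − 1.26) / 32.3 = 0.213 mA.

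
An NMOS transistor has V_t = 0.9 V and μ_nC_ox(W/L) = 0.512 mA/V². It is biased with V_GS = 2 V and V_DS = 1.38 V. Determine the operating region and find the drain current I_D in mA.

V_ov = V_GS − V_t = 2 − 0.9 = 1.1 V.
Since V_DS = 1.38 V ≥ V_ov = 1.1 V, the device is in saturation.
I_D = ½ k_n V_ov² = 0.5 × 0.512 × 1.1² = 0.31 mA.

Saturation; I_D = 0.310 mA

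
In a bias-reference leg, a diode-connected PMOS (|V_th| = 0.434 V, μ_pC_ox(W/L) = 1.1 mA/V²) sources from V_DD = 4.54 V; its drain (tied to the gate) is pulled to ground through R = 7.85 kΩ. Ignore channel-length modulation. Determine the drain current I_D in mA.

I_D = 0.413 mA

With gate tied to drain, V_SG = V_SD ≥ V_SG − |V_th|, so the device is in saturation.
KCL at the drain: ½ k_p (V_SG − |V_th|)² = (V_DD − V_SG)/R.
Let x = V_SG − 0.434. Then 4.32 x² + x − 4.106 = 0, giving x = 0.866 V (positive root), so V_SG = 1.3 V.
I_D = (V_DD − V_SG)/R = (4.54 − 1.3) / 7.85 = 0.413 mA.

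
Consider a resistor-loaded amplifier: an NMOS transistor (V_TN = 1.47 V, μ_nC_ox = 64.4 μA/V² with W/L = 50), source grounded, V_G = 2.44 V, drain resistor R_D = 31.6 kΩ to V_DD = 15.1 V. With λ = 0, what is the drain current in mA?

V_GS = V_G = 2.44 V, so V_ov = 2.44 − 1.47 = 0.97 V.
k_n = μ_nC_ox · (W/L) = 3.22 mA/V².
Assume saturation: I_D = ½ k_n V_ov² = 0.5 × 3.22 × 0.97² = 1.51 mA, giving V_DS = V_DD − I_D R_D = 15.1 − 1.51 × 31.6 = -32.8 V.
But -32.8 V < V_ov = 0.97 V, so the device is actually in triode.
In triode I_D = k_n[V_ov V_DS − ½ V_DS²] and I_D = (V_DD − V_DS)/R_D. Equating: 50.9 V_DS² − 99.7 V_DS + 15.1 = 0, giving V_DS = 0.165 V (the root below V_ov).
I_D = (15.1 − 0.165) / 31.6 = 0.473 mA.

I_D = 0.473 mA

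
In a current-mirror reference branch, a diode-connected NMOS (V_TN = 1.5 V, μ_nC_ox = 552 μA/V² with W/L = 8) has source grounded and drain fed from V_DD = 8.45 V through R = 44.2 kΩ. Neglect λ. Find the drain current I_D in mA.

With gate tied to drain, V_GS = V_DS ≥ V_GS − V_TN, so the device is in saturation.
k_n = μ_nC_ox · (W/L) = 4.416 mA/V².
KCL at the drain: ½ k_n (V_GS − V_TN)² = (V_DD − V_GS)/R.
Let x = V_GS − 1.5. Then 97.6 x² + x − 6.95 = 0, giving x = 0.262 V (positive root), so V_GS = 1.76 V.
I_D = (V_DD − V_GS)/R = (8.45 − 1.76) / 44.2 = 0.151 mA.

I_D = 0.151 mA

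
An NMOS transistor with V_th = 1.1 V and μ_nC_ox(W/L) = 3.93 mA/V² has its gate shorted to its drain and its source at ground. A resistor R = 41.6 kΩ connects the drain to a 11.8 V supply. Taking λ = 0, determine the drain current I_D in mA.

I_D = 0.249 mA

With gate tied to drain, V_GS = V_DS ≥ V_GS − V_th, so the device is in saturation.
KCL at the drain: ½ k_n (V_GS − V_th)² = (V_DD − V_GS)/R.
Let x = V_GS − 1.1. Then 81.7 x² + x − 10.7 = 0, giving x = 0.356 V (positive root), so V_GS = 1.46 V.
I_D = (V_DD − V_GS)/R = (11.8 − 1.46) / 41.6 = 0.249 mA.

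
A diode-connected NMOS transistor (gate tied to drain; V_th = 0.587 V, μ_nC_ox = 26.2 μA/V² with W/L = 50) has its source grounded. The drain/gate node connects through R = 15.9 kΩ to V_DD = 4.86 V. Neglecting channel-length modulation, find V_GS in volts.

V_GS = 1.18 V

With gate tied to drain, V_GS = V_DS ≥ V_GS − V_th, so the device is in saturation.
k_n = μ_nC_ox · (W/L) = 1.31 mA/V².
KCL at the drain: ½ k_n (V_GS − V_th)² = (V_DD − V_GS)/R.
Let x = V_GS − 0.587. Then 10.4 x² + x − 4.273 = 0, giving x = 0.594 V (positive root), so V_GS = 1.18 V.
I_D = (V_DD − V_GS)/R = (4.86 − 1.18) / 15.9 = 0.231 mA.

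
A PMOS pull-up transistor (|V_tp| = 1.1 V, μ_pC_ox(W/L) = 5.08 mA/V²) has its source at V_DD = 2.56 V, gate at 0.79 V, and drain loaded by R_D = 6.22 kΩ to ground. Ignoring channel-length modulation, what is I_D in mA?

V_SG = V_DD − V_G = 2.56 − 0.79 = 1.77 V, so V_ov = 1.77 − 1.1 = 0.67 V.
Assume saturation: I_D = ½ k_p V_ov² = 0.5 × 5.08 × 0.67² = 1.14 mA, giving V_SD = V_DD − I_D R_D = 2.56 − 1.14 × 6.22 = -4.53 V.
But -4.53 V < V_ov = 0.67 V, so the device is actually in triode.
In triode I_D = k_p[V_ov V_SD − ½ V_SD²] and I_D = (V_DD − V_SD)/R_D. Equating: 15.8 V_SD² − 22.17 V_SD + 2.56 = 0, giving V_SD = 0.127 V (the root below V_ov).
I_D = (2.56 − 0.127) / 6.22 = 0.391 mA.

I_D = 0.391 mA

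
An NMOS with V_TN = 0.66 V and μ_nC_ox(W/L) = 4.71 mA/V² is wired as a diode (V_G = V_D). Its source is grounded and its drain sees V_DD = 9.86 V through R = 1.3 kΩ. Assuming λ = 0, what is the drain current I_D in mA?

With gate tied to drain, V_GS = V_DS ≥ V_GS − V_TN, so the device is in saturation.
KCL at the drain: ½ k_n (V_GS − V_TN)² = (V_DD − V_GS)/R.
Let x = V_GS − 0.66. Then 3.06 x² + x − 9.2 = 0, giving x = 1.58 V (positive root), so V_GS = 2.24 V.
I_D = (V_DD − V_GS)/R = (9.86 − 2.24) / 1.3 = 5.86 mA.

I_D = 5.86 mA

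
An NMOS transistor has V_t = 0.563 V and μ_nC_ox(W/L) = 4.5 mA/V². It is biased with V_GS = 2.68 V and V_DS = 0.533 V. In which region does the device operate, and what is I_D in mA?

V_ov = V_GS − V_t = 2.68 − 0.563 = 2.12 V.
Since V_DS = 0.533 V < V_ov = 2.12 V, the device is in the triode region.
I_D = k_n [V_ov · V_DS − ½ V_DS²] = 4.5 × [2.12 × 0.533 − 0.5 × 0.533²] = 4.44 mA.

Triode; I_D = 4.44 mA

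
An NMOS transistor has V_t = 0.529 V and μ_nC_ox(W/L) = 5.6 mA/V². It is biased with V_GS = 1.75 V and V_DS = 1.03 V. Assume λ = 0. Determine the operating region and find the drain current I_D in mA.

Triode; I_D = 4.07 mA

V_ov = V_GS − V_t = 1.75 − 0.529 = 1.22 V.
Since V_DS = 1.03 V < V_ov = 1.22 V, the device is in the triode region.
I_D = k_n [V_ov · V_DS − ½ V_DS²] = 5.6 × [1.22 × 1.03 − 0.5 × 1.03²] = 4.07 mA.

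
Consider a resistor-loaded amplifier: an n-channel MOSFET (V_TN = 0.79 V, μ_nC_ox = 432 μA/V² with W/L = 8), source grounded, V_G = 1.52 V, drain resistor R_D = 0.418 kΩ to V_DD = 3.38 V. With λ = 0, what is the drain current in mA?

V_GS = V_G = 1.52 V, so V_ov = 1.52 − 0.79 = 0.73 V.
k_n = μ_nC_ox · (W/L) = 3.456 mA/V².
Assume saturation: I_D = ½ k_n V_ov² = 0.5 × 3.456 × 0.73² = 0.921 mA, giving V_DS = V_DD − I_D R_D = 3.38 − 0.921 × 0.418 = 3 V.
V_DS = 3 V ≥ V_ov = 0.73 V, confirming saturation.

I_D = 0.921 mA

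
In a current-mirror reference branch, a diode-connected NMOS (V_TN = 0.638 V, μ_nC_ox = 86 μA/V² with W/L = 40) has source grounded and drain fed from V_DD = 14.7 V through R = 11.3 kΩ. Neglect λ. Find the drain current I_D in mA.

I_D = 1.17 mA

With gate tied to drain, V_GS = V_DS ≥ V_GS − V_TN, so the device is in saturation.
k_n = μ_nC_ox · (W/L) = 3.44 mA/V².
KCL at the drain: ½ k_n (V_GS − V_TN)² = (V_DD − V_GS)/R.
Let x = V_GS − 0.638. Then 19.4 x² + x − 14.06 = 0, giving x = 0.825 V (positive root), so V_GS = 1.46 V.
I_D = (V_DD − V_GS)/R = (14.7 − 1.46) / 11.3 = 1.17 mA.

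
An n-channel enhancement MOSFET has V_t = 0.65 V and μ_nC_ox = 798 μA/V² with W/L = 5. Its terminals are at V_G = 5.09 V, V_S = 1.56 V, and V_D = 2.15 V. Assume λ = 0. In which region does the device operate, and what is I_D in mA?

Triode; I_D = 6.09 mA

V_GS = V_G − V_S = 5.09 − 1.56 = 3.53 V; V_DS = V_D − V_S = 2.15 − 1.56 = 0.59 V.
k_n = μ_nC_ox · (W/L) = 3.99 mA/V².
V_ov = V_GS − V_t = 3.53 − 0.65 = 2.88 V.
Since V_DS = 0.59 V < V_ov = 2.88 V, the device is in the triode region.
I_D = k_n [V_ov · V_DS − ½ V_DS²] = 3.99 × [2.88 × 0.59 − 0.5 × 0.59²] = 6.09 mA.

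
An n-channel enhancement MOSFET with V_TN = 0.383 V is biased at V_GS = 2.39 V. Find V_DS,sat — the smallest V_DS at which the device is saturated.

V_DS,sat = 2.01 V

The boundary between triode and saturation is V_DS = V_GS − V_TN = V_ov.
V_ov = 2.39 − 0.383 = 2.01 V.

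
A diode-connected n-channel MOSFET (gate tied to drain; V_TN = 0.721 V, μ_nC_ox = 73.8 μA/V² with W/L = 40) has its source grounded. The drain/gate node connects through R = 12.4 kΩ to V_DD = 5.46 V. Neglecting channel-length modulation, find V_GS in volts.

V_GS = 1.20 V

With gate tied to drain, V_GS = V_DS ≥ V_GS − V_TN, so the device is in saturation.
k_n = μ_nC_ox · (W/L) = 2.952 mA/V².
KCL at the drain: ½ k_n (V_GS − V_TN)² = (V_DD − V_GS)/R.
Let x = V_GS − 0.721. Then 18.3 x² + x − 4.739 = 0, giving x = 0.482 V (positive root), so V_GS = 1.2 V.
I_D = (V_DD − V_GS)/R = (5.46 − 1.2) / 12.4 = 0.343 mA.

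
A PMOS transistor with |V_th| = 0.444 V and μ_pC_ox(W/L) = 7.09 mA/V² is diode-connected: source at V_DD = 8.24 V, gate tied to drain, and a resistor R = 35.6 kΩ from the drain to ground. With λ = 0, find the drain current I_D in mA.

With gate tied to drain, V_SG = V_SD ≥ V_SG − |V_th|, so the device is in saturation.
KCL at the drain: ½ k_p (V_SG − |V_th|)² = (V_DD − V_SG)/R.
Let x = V_SG − 0.444. Then 126 x² + x − 7.796 = 0, giving x = 0.245 V (positive root), so V_SG = 0.689 V.
I_D = (V_DD − V_SG)/R = (8.24 − 0.689) / 35.6 = 0.212 mA.

I_D = 0.212 mA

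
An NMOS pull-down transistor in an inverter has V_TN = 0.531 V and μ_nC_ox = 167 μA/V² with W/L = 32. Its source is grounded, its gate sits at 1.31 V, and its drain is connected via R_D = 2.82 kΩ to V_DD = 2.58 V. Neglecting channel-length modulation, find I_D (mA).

I_D = 0.831 mA

V_GS = V_G = 1.31 V, so V_ov = 1.31 − 0.531 = 0.779 V.
k_n = μ_nC_ox · (W/L) = 5.344 mA/V².
Assume saturation: I_D = ½ k_n V_ov² = 0.5 × 5.344 × 0.779² = 1.62 mA, giving V_DS = V_DD − I_D R_D = 2.58 − 1.62 × 2.82 = -1.99 V.
But -1.99 V < V_ov = 0.779 V, so the device is actually in triode.
In triode I_D = k_n[V_ov V_DS − ½ V_DS²] and I_D = (V_DD − V_DS)/R_D. Equating: 7.54 V_DS² − 12.74 V_DS + 2.58 = 0, giving V_DS = 0.235 V (the root below V_ov).
I_D = (2.58 − 0.235) / 2.82 = 0.831 mA.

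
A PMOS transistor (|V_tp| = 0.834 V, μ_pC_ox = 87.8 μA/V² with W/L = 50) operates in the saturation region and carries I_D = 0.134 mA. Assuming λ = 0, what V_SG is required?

V_SG = 1.08 V

k_p = μ_pC_ox · (W/L) = 4.39 mA/V².
In saturation I_D = ½ k_p (V_SG − |V_tp|)², so V_SG − |V_tp| = √(2 I_D / k_p) = √(2 × 0.134 / 4.39) = 0.247 V.
V_SG = 0.834 + 0.247 = 1.08 V.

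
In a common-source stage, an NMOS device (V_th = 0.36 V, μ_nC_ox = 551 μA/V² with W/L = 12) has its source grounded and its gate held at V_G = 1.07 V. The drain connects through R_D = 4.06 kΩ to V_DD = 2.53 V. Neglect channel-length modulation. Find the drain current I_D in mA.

I_D = 0.589 mA

V_GS = V_G = 1.07 V, so V_ov = 1.07 − 0.36 = 0.71 V.
k_n = μ_nC_ox · (W/L) = 6.612 mA/V².
Assume saturation: I_D = ½ k_n V_ov² = 0.5 × 6.612 × 0.71² = 1.67 mA, giving V_DS = V_DD − I_D R_D = 2.53 − 1.67 × 4.06 = -4.24 V.
But -4.24 V < V_ov = 0.71 V, so the device is actually in triode.
In triode I_D = k_n[V_ov V_DS − ½ V_DS²] and I_D = (V_DD − V_DS)/R_D. Equating: 13.4 V_DS² − 20.06 V_DS + 2.53 = 0, giving V_DS = 0.139 V (the root below V_ov).
I_D = (2.53 − 0.139) / 4.06 = 0.589 mA.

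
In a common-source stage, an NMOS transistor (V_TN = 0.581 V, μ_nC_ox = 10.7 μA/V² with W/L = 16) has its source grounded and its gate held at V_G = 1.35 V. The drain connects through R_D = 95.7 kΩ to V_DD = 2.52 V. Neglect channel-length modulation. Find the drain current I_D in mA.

V_GS = V_G = 1.35 V, so V_ov = 1.35 − 0.581 = 0.769 V.
k_n = μ_nC_ox · (W/L) = 0.1712 mA/V².
Assume saturation: I_D = ½ k_n V_ov² = 0.5 × 0.1712 × 0.769² = 0.0506 mA, giving V_DS = V_DD − I_D R_D = 2.52 − 0.0506 × 95.7 = -2.32 V.
But -2.32 V < V_ov = 0.769 V, so the device is actually in triode.
In triode I_D = k_n[V_ov V_DS − ½ V_DS²] and I_D = (V_DD − V_DS)/R_D. Equating: 8.19 V_DS² − 13.6 V_DS + 2.52 = 0, giving V_DS = 0.213 V (the root below V_ov).
I_D = (2.52 − 0.213) / 95.7 = 0.0241 mA.

I_D = 0.0241 mA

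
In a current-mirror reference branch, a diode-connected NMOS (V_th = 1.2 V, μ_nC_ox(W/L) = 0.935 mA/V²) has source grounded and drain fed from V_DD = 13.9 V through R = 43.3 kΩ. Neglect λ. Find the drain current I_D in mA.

I_D = 0.276 mA

With gate tied to drain, V_GS = V_DS ≥ V_GS − V_th, so the device is in saturation.
KCL at the drain: ½ k_n (V_GS − V_th)² = (V_DD − V_GS)/R.
Let x = V_GS − 1.2. Then 20.2 x² + x − 12.7 = 0, giving x = 0.768 V (positive root), so V_GS = 1.97 V.
I_D = (V_DD − V_GS)/R = (13.9 − 1.97) / 43.3 = 0.276 mA.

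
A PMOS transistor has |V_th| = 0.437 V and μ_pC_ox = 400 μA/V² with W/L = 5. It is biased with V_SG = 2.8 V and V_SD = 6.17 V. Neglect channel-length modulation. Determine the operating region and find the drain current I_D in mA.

k_p = μ_pC_ox · (W/L) = 2 mA/V².
V_ov = V_SG − |V_th| = 2.8 − 0.437 = 2.36 V.
Since V_SD = 6.17 V ≥ V_ov = 2.36 V, the device is in saturation.
I_D = ½ k_p V_ov² = 0.5 × 2 × 2.36² = 5.58 mA.

Saturation; I_D = 5.58 mA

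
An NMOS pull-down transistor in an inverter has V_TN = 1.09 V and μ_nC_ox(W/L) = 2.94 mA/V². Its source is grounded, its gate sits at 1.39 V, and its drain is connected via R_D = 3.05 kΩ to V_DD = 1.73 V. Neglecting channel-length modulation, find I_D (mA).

I_D = 0.132 mA

V_GS = V_G = 1.39 V, so V_ov = 1.39 − 1.09 = 0.3 V.
Assume saturation: I_D = ½ k_n V_ov² = 0.5 × 2.94 × 0.3² = 0.132 mA, giving V_DS = V_DD − I_D R_D = 1.73 − 0.132 × 3.05 = 1.33 V.
V_DS = 1.33 V ≥ V_ov = 0.3 V, confirming saturation.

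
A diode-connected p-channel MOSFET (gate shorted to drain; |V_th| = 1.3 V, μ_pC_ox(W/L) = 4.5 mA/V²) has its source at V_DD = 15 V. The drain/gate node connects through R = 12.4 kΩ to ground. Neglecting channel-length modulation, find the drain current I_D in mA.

I_D = 1.05 mA

With gate tied to drain, V_SG = V_SD ≥ V_SG − |V_th|, so the device is in saturation.
KCL at the drain: ½ k_p (V_SG − |V_th|)² = (V_DD − V_SG)/R.
Let x = V_SG − 1.3. Then 27.9 x² + x − 13.7 = 0, giving x = 0.683 V (positive root), so V_SG = 1.98 V.
I_D = (V_DD − V_SG)/R = (15 − 1.98) / 12.4 = 1.05 mA.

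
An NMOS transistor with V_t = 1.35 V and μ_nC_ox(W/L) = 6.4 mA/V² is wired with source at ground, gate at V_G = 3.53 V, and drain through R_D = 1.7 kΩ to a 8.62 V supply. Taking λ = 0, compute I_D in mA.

V_GS = V_G = 3.53 V, so V_ov = 3.53 − 1.35 = 2.18 V.
Assume saturation: I_D = ½ k_n V_ov² = 0.5 × 6.4 × 2.18² = 15.2 mA, giving V_DS = V_DD − I_D R_D = 8.62 − 15.2 × 1.7 = -17.2 V.
But -17.2 V < V_ov = 2.18 V, so the device is actually in triode.
In triode I_D = k_n[V_ov V_DS − ½ V_DS²] and I_D = (V_DD − V_DS)/R_D. Equating: 5.44 V_DS² − 24.72 V_DS + 8.62 = 0, giving V_DS = 0.381 V (the root below V_ov).
I_D = (8.62 − 0.381) / 1.7 = 4.85 mA.

I_D = 4.85 mA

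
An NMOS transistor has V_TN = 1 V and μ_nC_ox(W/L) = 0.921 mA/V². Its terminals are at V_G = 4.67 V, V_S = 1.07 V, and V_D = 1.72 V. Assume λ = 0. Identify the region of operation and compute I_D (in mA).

Triode; I_D = 1.36 mA

V_GS = V_G − V_S = 4.67 − 1.07 = 3.6 V; V_DS = V_D − V_S = 1.72 − 1.07 = 0.65 V.
V_ov = V_GS − V_TN = 3.6 − 1 = 2.6 V.
Since V_DS = 0.65 V < V_ov = 2.6 V, the device is in the triode region.
I_D = k_n [V_ov · V_DS − ½ V_DS²] = 0.921 × [2.6 × 0.65 − 0.5 × 0.65²] = 1.36 mA.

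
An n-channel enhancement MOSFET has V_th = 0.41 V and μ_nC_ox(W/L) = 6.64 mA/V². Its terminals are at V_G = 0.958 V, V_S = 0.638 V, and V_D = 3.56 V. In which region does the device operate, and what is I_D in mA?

Cutoff; I_D = 0 mA

V_GS = V_G − V_S = 0.958 − 0.638 = 0.32 V; V_DS = V_D − V_S = 3.56 − 0.638 = 2.92 V.
V_GS = 0.32 V < V_th = 0.41 V, so the transistor is in cutoff.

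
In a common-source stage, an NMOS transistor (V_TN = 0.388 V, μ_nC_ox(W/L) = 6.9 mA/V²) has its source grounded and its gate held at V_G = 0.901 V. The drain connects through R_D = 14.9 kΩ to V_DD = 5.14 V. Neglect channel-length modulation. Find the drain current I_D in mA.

I_D = 0.338 mA

V_GS = V_G = 0.901 V, so V_ov = 0.901 − 0.388 = 0.513 V.
Assume saturation: I_D = ½ k_n V_ov² = 0.5 × 6.9 × 0.513² = 0.908 mA, giving V_DS = V_DD − I_D R_D = 5.14 − 0.908 × 14.9 = -8.39 V.
But -8.39 V < V_ov = 0.513 V, so the device is actually in triode.
In triode I_D = k_n[V_ov V_DS − ½ V_DS²] and I_D = (V_DD − V_DS)/R_D. Equating: 51.4 V_DS² − 53.74 V_DS + 5.14 = 0, giving V_DS = 0.106 V (the root below V_ov).
I_D = (5.14 − 0.106) / 14.9 = 0.338 mA.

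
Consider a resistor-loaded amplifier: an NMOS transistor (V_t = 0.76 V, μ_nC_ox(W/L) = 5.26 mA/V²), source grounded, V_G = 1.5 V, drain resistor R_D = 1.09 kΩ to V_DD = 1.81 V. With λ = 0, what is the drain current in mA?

V_GS = V_G = 1.5 V, so V_ov = 1.5 − 0.76 = 0.74 V.
Assume saturation: I_D = ½ k_n V_ov² = 0.5 × 5.26 × 0.74² = 1.44 mA, giving V_DS = V_DD − I_D R_D = 1.81 − 1.44 × 1.09 = 0.24 V.
But 0.24 V < V_ov = 0.74 V, so the device is actually in triode.
In triode I_D = k_n[V_ov V_DS − ½ V_DS²] and I_D = (V_DD − V_DS)/R_D. Equating: 2.87 V_DS² − 5.243 V_DS + 1.81 = 0, giving V_DS = 0.462 V (the root below V_ov).
I_D = (1.81 − 0.462) / 1.09 = 1.24 mA.

I_D = 1.24 mA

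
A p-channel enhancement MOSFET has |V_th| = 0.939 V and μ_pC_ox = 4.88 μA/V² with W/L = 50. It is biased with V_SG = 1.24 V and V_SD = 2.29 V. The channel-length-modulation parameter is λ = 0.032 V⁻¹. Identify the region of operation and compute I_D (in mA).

k_p = μ_pC_ox · (W/L) = 0.244 mA/V².
V_ov = V_SG − |V_th| = 1.24 − 0.939 = 0.301 V.
Since V_SD = 2.29 V ≥ V_ov = 0.301 V, the device is in saturation.
I_D = ½ k_p V_ov² (1 + λ V_SD) = 0.5 × 0.244 × 0.301² × (1 + 0.032 × 2.29) = 0.0119 mA.

Saturation; I_D = 0.0119 mA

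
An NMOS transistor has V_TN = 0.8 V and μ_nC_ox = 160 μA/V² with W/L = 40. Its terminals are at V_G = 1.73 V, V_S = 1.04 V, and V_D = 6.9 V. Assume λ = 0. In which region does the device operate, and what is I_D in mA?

Cutoff; I_D = 0 mA

V_GS = V_G − V_S = 1.73 − 1.04 = 0.69 V; V_DS = V_D − V_S = 6.9 − 1.04 = 5.86 V.
V_GS = 0.69 V < V_TN = 0.8 V, so the transistor is in cutoff.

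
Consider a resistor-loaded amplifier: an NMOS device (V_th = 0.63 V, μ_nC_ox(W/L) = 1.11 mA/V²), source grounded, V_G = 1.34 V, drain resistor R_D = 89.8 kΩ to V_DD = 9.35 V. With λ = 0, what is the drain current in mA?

I_D = 0.103 mA

V_GS = V_G = 1.34 V, so V_ov = 1.34 − 0.63 = 0.71 V.
Assume saturation: I_D = ½ k_n V_ov² = 0.5 × 1.11 × 0.71² = 0.28 mA, giving V_DS = V_DD − I_D R_D = 9.35 − 0.28 × 89.8 = -15.8 V.
But -15.8 V < V_ov = 0.71 V, so the device is actually in triode.
In triode I_D = k_n[V_ov V_DS − ½ V_DS²] and I_D = (V_DD − V_DS)/R_D. Equating: 49.8 V_DS² − 71.77 V_DS + 9.35 = 0, giving V_DS = 0.145 V (the root below V_ov).
I_D = (9.35 − 0.145) / 89.8 = 0.103 mA.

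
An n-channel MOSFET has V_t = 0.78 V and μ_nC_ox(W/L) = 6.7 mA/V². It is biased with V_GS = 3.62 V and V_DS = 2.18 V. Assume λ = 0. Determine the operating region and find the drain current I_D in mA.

V_ov = V_GS − V_t = 3.62 − 0.78 = 2.84 V.
Since V_DS = 2.18 V < V_ov = 2.84 V, the device is in the triode region.
I_D = k_n [V_ov · V_DS − ½ V_DS²] = 6.7 × [2.84 × 2.18 − 0.5 × 2.18²] = 25.6 mA.

Triode; I_D = 25.6 mA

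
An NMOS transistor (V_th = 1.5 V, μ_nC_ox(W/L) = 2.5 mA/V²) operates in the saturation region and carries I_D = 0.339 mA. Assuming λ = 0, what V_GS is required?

In saturation I_D = ½ k_n (V_GS − V_th)², so V_GS − V_th = √(2 I_D / k_n) = √(2 × 0.339 / 2.5) = 0.521 V.
V_GS = 1.5 + 0.521 = 2.02 V.

V_GS = 2.02 V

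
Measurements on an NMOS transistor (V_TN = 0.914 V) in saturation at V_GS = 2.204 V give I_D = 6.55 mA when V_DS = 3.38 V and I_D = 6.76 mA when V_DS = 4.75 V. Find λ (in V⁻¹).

λ = 0.0254 V⁻¹

With V_GS fixed, I_D ∝ (1 + λ V_DS) in saturation, so I_D2/I_D1 = (1 + λ V_DS2)/(1 + λ V_DS1).
6.76/6.55 = 1.032 = (1 + 4.75 λ)/(1 + 3.38 λ).
Solving: λ (I_D1 V_DS2 − I_D2 V_DS1) = I_D2 − I_D1, so λ = (6.76 − 6.55) / (6.55 × 4.75 − 6.76 × 3.38) = 0.21 / 8.26 = 0.0254 V⁻¹.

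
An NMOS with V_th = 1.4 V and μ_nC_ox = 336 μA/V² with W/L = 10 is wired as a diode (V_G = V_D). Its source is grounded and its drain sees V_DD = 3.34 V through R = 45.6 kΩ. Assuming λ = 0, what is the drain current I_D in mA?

I_D = 0.0392 mA

With gate tied to drain, V_GS = V_DS ≥ V_GS − V_th, so the device is in saturation.
k_n = μ_nC_ox · (W/L) = 3.36 mA/V².
KCL at the drain: ½ k_n (V_GS − V_th)² = (V_DD − V_GS)/R.
Let x = V_GS − 1.4. Then 76.6 x² + x − 1.94 = 0, giving x = 0.153 V (positive root), so V_GS = 1.55 V.
I_D = (V_DD − V_GS)/R = (3.34 − 1.55) / 45.6 = 0.0392 mA.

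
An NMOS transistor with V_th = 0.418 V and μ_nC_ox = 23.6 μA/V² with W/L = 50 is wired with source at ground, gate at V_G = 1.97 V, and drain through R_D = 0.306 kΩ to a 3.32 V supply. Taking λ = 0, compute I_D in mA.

I_D = 1.42 mA

V_GS = V_G = 1.97 V, so V_ov = 1.97 − 0.418 = 1.55 V.
k_n = μ_nC_ox · (W/L) = 1.18 mA/V².
Assume saturation: I_D = ½ k_n V_ov² = 0.5 × 1.18 × 1.55² = 1.42 mA, giving V_DS = V_DD − I_D R_D = 3.32 − 1.42 × 0.306 = 2.89 V.
V_DS = 2.89 V ≥ V_ov = 1.55 V, confirming saturation.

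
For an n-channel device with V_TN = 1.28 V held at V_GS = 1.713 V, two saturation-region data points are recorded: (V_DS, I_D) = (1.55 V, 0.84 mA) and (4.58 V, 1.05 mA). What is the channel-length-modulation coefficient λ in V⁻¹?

λ = 0.0946 V⁻¹

With V_GS fixed, I_D ∝ (1 + λ V_DS) in saturation, so I_D2/I_D1 = (1 + λ V_DS2)/(1 + λ V_DS1).
1.05/0.84 = 1.25 = (1 + 4.58 λ)/(1 + 1.55 λ).
Solving: λ (I_D1 V_DS2 − I_D2 V_DS1) = I_D2 − I_D1, so λ = (1.05 − 0.84) / (0.84 × 4.58 − 1.05 × 1.55) = 0.21 / 2.22 = 0.0946 V⁻¹.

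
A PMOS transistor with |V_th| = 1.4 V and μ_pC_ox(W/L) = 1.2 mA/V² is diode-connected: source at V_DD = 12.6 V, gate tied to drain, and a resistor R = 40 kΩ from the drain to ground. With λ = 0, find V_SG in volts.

With gate tied to drain, V_SG = V_SD ≥ V_SG − |V_th|, so the device is in saturation.
KCL at the drain: ½ k_p (V_SG − |V_th|)² = (V_DD − V_SG)/R.
Let x = V_SG − 1.4. Then 24 x² + x − 11.2 = 0, giving x = 0.663 V (positive root), so V_SG = 2.06 V.
I_D = (V_DD − V_SG)/R = (12.6 − 2.06) / 40 = 0.263 mA.

V_SG = 2.06 V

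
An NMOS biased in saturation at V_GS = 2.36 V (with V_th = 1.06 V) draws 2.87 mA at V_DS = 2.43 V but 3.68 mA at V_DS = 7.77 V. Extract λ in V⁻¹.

λ = 0.0606 V⁻¹

With V_GS fixed, I_D ∝ (1 + λ V_DS) in saturation, so I_D2/I_D1 = (1 + λ V_DS2)/(1 + λ V_DS1).
3.68/2.87 = 1.282 = (1 + 7.77 λ)/(1 + 2.43 λ).
Solving: λ (I_D1 V_DS2 − I_D2 V_DS1) = I_D2 − I_D1, so λ = (3.68 − 2.87) / (2.87 × 7.77 − 3.68 × 2.43) = 0.81 / 13.4 = 0.0606 V⁻¹.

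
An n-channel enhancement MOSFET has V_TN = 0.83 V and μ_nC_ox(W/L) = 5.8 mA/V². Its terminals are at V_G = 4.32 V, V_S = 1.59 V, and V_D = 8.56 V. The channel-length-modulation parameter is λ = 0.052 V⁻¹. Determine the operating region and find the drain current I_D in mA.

V_GS = V_G − V_S = 4.32 − 1.59 = 2.73 V; V_DS = V_D − V_S = 8.56 − 1.59 = 6.97 V.
V_ov = V_GS − V_TN = 2.73 − 0.83 = 1.9 V.
Since V_DS = 6.97 V ≥ V_ov = 1.9 V, the device is in saturation.
I_D = ½ k_n V_ov² (1 + λ V_DS) = 0.5 × 5.8 × 1.9² × (1 + 0.052 × 6.97) = 14.3 mA.

Saturation; I_D = 14.3 mA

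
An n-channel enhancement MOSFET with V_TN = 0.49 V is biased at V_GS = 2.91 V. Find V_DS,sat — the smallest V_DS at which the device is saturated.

V_DS,sat = 2.42 V

The boundary between triode and saturation is V_DS = V_GS − V_TN = V_ov.
V_ov = 2.91 − 0.49 = 2.42 V.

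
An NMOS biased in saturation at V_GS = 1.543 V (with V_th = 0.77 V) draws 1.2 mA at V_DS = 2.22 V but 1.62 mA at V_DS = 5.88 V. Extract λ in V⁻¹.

λ = 0.121 V⁻¹

With V_GS fixed, I_D ∝ (1 + λ V_DS) in saturation, so I_D2/I_D1 = (1 + λ V_DS2)/(1 + λ V_DS1).
1.62/1.2 = 1.35 = (1 + 5.88 λ)/(1 + 2.22 λ).
Solving: λ (I_D1 V_DS2 − I_D2 V_DS1) = I_D2 − I_D1, so λ = (1.62 − 1.2) / (1.2 × 5.88 − 1.62 × 2.22) = 0.42 / 3.46 = 0.121 V⁻¹.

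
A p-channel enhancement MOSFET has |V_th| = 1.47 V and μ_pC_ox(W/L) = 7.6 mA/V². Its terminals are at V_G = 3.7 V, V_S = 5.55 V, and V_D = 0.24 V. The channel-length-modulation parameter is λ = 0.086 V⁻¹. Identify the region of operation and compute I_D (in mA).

V_SG = V_S − V_G = 5.55 − 3.7 = 1.85 V; V_SD = V_S − V_D = 5.55 − 0.24 = 5.31 V.
V_ov = V_SG − |V_th| = 1.85 − 1.47 = 0.38 V.
Since V_SD = 5.31 V ≥ V_ov = 0.38 V, the device is in saturation.
I_D = ½ k_p V_ov² (1 + λ V_SD) = 0.5 × 7.6 × 0.38² × (1 + 0.086 × 5.31) = 0.799 mA.

Saturation; I_D = 0.799 mA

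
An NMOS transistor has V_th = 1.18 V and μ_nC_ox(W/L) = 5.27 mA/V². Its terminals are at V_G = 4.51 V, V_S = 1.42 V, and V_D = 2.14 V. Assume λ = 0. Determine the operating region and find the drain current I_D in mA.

V_GS = V_G − V_S = 4.51 − 1.42 = 3.09 V; V_DS = V_D − V_S = 2.14 − 1.42 = 0.72 V.
V_ov = V_GS − V_th = 3.09 − 1.18 = 1.91 V.
Since V_DS = 0.72 V < V_ov = 1.91 V, the device is in the triode region.
I_D = k_n [V_ov · V_DS − ½ V_DS²] = 5.27 × [1.91 × 0.72 − 0.5 × 0.72²] = 5.88 mA.

Triode; I_D = 5.88 mA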